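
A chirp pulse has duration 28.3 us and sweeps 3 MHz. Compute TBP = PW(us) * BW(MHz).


TBP = 28.3 * 3 = 84.9

84.9


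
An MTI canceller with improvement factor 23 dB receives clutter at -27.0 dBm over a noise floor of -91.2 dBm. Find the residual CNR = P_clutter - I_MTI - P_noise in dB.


CNR = -27.0 - 23 - (-91.2) = 41.2 dB

41.2 dB


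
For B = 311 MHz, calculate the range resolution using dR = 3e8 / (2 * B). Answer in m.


dR = 3e8 / (2 * 311000000.0) = 0.48 m

0.48 m


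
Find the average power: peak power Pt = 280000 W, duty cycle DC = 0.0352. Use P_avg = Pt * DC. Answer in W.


P_avg = 280000 * 0.0352 = 9856.0 W

9856.0 W


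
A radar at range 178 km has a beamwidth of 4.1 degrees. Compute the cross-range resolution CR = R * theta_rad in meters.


BW_rad = 0.071558499
CR = 178000 * 0.071558499 = 12737.4 m

12737.4 m


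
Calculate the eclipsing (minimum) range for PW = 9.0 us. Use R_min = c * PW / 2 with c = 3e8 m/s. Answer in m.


R_min = 3e8 * 9.0e-6 / 2 = 1350.0 m

1350.0 m


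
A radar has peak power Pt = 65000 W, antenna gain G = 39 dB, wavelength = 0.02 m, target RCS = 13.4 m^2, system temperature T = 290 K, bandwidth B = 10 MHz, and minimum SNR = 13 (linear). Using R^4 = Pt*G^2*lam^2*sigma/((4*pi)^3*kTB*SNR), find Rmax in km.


G_lin = 10^(39/10) = 7943.282347
R^4 = 65000 * 7943.282347^2 * 0.02^2 * 13.4 / ((4*pi)^3 * 1.38e-23 * 290 * 10000000.0 * 13)
R^4 = 2.12926e19 m^4
R_max = (2.12926e19)^(1/4) = 67929.3 m = 67.9 km

67.9 km


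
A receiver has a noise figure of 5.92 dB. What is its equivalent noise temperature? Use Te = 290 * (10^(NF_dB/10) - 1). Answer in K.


NF_lin = 10^(5.92/10) = 3.908409
Te = 290 * (3.908409 - 1) = 843.4 K

843.4 K


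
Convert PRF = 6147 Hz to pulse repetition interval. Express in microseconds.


PRI = 1/6147 = 0.000162681 s = 162.7 us

162.7 us


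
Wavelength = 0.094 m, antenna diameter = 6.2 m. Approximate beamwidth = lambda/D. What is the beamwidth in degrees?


BW_rad = 0.094 / 6.2 = 0.015161
BW_deg = 0.87 degrees

0.87 degrees


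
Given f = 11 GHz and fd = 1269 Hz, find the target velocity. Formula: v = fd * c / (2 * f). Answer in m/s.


v = 1269 * 3e8 / (2 * 11000000000.0) = 17.3 m/s

17.3 m/s


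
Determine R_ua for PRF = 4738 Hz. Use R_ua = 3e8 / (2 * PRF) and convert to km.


R_ua = 3e8 / (2 * 4738) = 31658.9 m = 31.7 km

31.7 km


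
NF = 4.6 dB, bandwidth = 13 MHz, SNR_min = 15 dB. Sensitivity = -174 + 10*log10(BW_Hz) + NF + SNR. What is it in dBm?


10*log10(13000000.0) = 71.14
S = -174 + 71.14 + 4.6 + 15 = -83.3 dBm

-83.3 dBm


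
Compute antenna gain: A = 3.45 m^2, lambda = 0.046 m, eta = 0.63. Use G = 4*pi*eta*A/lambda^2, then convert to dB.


G_linear = 4*pi*0.63*3.45/0.046^2 = 12907.85
G_dB = 10*log10(12907.85) = 41.1 dB

41.1 dB


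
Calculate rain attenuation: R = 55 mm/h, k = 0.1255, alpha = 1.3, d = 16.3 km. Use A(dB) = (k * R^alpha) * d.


gamma = 0.1255 * 55^1.3 = 22.967579 dB/km
A = 22.967579 * 16.3 = 374.37 dB

374.37 dB


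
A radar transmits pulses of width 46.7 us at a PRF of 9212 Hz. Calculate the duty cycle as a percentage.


DC = 46.7e-6 * 9212 * 100 = 43.02%

43.02%


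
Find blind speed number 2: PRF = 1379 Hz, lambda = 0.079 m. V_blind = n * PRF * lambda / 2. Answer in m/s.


V_blind = 2 * 1379 * 0.079 / 2 = 108.9 m/s

108.9 m/s


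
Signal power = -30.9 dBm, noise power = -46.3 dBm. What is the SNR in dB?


SNR = -30.9 - (-46.3) = 15.4 dB

15.4 dB


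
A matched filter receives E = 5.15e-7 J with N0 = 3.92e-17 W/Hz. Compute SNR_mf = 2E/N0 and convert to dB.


SNR_lin = 2 * 5.15e-7 / 3.92e-17 = 2.628e10
SNR_dB = 10*log10(2.628e10) = 104.2 dB

104.2 dB


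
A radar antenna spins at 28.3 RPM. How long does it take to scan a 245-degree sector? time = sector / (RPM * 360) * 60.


t = 245 / (28.3 * 360) * 60 = 1.44 s

1.44 s


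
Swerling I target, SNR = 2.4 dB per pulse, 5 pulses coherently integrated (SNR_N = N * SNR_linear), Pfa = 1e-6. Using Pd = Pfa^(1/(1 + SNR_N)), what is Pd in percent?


SNR_lin = 10^(2.4/10) = 1.7378
SNR_N = 5 * 1.7378 = 8.689
1/(1 + SNR_N) = 1/9.689 = 0.1032098
Pd = (1e-6)^0.1032098 = 0.24029
Pd = 24.0%

24.0%


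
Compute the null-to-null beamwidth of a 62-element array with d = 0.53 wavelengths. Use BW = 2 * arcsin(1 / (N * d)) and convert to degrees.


1/(N*d) = 1/(62*0.53) = 0.030432
BW = 2*arcsin(0.030432) = 3.5 degrees

3.5 degrees


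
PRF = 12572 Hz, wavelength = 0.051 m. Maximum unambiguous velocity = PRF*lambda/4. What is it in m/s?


V_ua = 12572 * 0.051 / 4 = 160.3 m/s

160.3 m/s


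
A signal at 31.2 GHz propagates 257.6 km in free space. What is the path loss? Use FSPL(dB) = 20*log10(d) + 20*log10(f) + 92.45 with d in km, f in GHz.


20*log10(257.6) = 48.22
20*log10(31.2) = 29.88
FSPL = 170.6 dB

170.6 dB


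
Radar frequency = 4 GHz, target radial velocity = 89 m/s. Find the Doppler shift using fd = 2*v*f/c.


fd = 2 * 89 * 4000000000.0 / 3e8 = 2373.3 Hz

2373.3 Hz


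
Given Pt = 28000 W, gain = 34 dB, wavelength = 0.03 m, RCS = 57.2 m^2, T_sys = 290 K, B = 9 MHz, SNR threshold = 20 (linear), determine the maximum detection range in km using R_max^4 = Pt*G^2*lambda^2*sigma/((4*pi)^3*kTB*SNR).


G_lin = 10^(34/10) = 2511.886432
R^4 = 28000 * 2511.886432^2 * 0.03^2 * 57.2 / ((4*pi)^3 * 1.38e-23 * 290 * 9000000.0 * 20)
R^4 = 6.36235e18 m^4
R_max = (6.36235e18)^(1/4) = 50223.2 m = 50.2 km

50.2 km


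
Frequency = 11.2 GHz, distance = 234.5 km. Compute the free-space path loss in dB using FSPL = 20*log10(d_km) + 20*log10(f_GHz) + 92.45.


20*log10(234.5) = 47.4
20*log10(11.2) = 20.98
FSPL = 160.8 dB

160.8 dB


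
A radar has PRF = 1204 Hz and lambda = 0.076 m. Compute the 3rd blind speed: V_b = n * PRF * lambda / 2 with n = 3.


V_blind = 3 * 1204 * 0.076 / 2 = 137.3 m/s

137.3 m/s


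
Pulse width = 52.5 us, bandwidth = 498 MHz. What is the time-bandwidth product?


TBP = 52.5 * 498 = 26145.0

26145.0


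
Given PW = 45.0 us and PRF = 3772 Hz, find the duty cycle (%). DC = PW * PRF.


DC = 45.0e-6 * 3772 * 100 = 16.97%

16.97%


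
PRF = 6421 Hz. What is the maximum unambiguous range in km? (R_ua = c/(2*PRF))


R_ua = 3e8 / (2 * 6421) = 23360.8 m = 23.4 km

23.4 km


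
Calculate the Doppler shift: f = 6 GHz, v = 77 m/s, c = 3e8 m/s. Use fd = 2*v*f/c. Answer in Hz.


fd = 2 * 77 * 6000000000.0 / 3e8 = 3080.0 Hz

3080.0 Hz


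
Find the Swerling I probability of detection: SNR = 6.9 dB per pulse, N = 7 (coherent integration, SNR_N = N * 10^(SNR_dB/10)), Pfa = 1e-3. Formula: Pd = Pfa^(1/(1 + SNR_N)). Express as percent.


SNR_lin = 10^(6.9/10) = 4.89779
SNR_N = 7 * 4.89779 = 34.28453
1/(1 + SNR_N) = 1/35.28453 = 0.028341
Pd = (1e-3)^0.028341 = 0.8222
Pd = 82.2%

82.2%


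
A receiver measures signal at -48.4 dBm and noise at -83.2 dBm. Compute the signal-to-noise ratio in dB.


SNR = -48.4 - (-83.2) = 34.8 dB

34.8 dB


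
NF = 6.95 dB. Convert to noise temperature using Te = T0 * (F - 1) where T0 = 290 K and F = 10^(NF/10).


NF_lin = 10^(6.95/10) = 4.954502
Te = 290 * (4.954502 - 1) = 1146.8 K

1146.8 K


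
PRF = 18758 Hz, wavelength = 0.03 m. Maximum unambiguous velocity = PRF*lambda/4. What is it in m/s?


V_ua = 18758 * 0.03 / 4 = 140.7 m/s

140.7 m/s


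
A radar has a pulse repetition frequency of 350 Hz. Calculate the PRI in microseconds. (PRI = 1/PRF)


PRI = 1/350 = 0.0028571429 s = 2857.1 us

2857.1 us


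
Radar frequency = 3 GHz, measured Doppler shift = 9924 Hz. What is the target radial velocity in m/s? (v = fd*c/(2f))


v = 9924 * 3e8 / (2 * 3000000000.0) = 496.2 m/s

496.2 m/s


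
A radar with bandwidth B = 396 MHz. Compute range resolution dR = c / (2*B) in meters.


dR = 3e8 / (2 * 396000000.0) = 0.38 m

0.38 m


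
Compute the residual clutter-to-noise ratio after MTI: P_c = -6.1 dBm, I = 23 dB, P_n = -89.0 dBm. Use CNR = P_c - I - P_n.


CNR = -6.1 - 23 - (-89.0) = 59.9 dB

59.9 dB


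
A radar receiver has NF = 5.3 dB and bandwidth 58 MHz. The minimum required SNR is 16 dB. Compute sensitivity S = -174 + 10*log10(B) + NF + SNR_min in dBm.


10*log10(58000000.0) = 77.63
S = -174 + 77.63 + 5.3 + 16 = -75.1 dBm

-75.1 dBm


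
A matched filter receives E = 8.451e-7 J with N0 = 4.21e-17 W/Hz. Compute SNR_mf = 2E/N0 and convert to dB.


SNR_lin = 2 * 8.451e-7 / 4.21e-17 = 4.015e10
SNR_dB = 10*log10(4.015e10) = 106.0 dB

106.0 dB


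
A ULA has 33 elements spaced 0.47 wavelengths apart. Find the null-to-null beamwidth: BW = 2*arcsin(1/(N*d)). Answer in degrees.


1/(N*d) = 1/(33*0.47) = 0.064475
BW = 2*arcsin(0.064475) = 7.4 degrees

7.4 degrees


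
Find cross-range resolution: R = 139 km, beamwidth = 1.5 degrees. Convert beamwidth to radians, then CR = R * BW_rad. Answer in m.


BW_rad = 0.026179939
CR = 139000 * 0.026179939 = 3639.0 m

3639.0 m


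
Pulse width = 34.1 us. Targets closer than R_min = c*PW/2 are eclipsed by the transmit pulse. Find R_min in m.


R_min = 3e8 * 34.1e-6 / 2 = 5115.0 m

5115.0 m


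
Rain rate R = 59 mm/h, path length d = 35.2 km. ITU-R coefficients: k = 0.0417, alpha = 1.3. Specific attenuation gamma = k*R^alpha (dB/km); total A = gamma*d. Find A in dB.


gamma = 0.0417 * 59^1.3 = 8.36072 dB/km
A = 8.36072 * 35.2 = 294.3 dB

294.3 dB


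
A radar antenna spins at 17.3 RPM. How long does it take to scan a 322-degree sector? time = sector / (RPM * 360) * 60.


t = 322 / (17.3 * 360) * 60 = 3.1 s

3.1 s


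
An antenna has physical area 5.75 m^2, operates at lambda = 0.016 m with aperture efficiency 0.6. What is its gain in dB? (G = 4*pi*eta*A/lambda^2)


G_linear = 4*pi*0.6*5.75/0.016^2 = 169351.48
G_dB = 10*log10(169351.48) = 52.3 dB

52.3 dB


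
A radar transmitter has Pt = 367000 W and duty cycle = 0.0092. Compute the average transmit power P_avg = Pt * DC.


P_avg = 367000 * 0.0092 = 3376.4 W

3376.4 W


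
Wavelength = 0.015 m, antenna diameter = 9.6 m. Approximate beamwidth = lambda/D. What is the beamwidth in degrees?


BW_rad = 0.015 / 9.6 = 0.001563
BW_deg = 0.09 degrees

0.09 degrees


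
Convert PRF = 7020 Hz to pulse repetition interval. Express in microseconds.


PRI = 1/7020 = 0.0001424501 s = 142.5 us

142.5 us


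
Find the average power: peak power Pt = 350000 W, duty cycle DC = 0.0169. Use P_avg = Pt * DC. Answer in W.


P_avg = 350000 * 0.0169 = 5915.0 W

5915.0 W


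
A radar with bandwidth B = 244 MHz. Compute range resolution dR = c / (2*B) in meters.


dR = 3e8 / (2 * 244000000.0) = 0.61 m

0.61 m


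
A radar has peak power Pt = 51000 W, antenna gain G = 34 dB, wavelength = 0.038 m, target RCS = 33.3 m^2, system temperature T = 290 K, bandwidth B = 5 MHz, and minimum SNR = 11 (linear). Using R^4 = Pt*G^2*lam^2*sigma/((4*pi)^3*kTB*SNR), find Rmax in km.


G_lin = 10^(34/10) = 2511.886432
R^4 = 51000 * 2511.886432^2 * 0.038^2 * 33.3 / ((4*pi)^3 * 1.38e-23 * 290 * 5000000.0 * 11)
R^4 = 3.54252e19 m^4
R_max = (3.54252e19)^(1/4) = 77148.6 m = 77.1 km

77.1 km


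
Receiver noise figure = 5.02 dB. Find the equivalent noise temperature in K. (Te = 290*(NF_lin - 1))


NF_lin = 10^(5.02/10) = 3.176874
Te = 290 * (3.176874 - 1) = 631.3 K

631.3 K


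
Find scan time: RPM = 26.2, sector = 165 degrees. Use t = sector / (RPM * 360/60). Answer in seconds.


t = 165 / (26.2 * 360) * 60 = 1.05 s

1.05 s


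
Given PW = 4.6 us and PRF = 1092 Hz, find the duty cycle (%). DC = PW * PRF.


DC = 4.6e-6 * 1092 * 100 = 0.5%

0.5%


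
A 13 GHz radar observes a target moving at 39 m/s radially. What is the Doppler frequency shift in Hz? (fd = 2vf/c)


fd = 2 * 39 * 13000000000.0 / 3e8 = 3380.0 Hz

3380.0 Hz


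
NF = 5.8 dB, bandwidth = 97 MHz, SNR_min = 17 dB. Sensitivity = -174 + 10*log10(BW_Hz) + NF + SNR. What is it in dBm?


10*log10(97000000.0) = 79.87
S = -174 + 79.87 + 5.8 + 17 = -71.3 dBm

-71.3 dBm


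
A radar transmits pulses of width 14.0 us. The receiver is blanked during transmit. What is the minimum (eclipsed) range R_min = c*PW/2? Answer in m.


R_min = 3e8 * 14.0e-6 / 2 = 2100.0 m

2100.0 m


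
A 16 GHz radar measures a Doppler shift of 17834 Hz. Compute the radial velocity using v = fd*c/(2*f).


v = 17834 * 3e8 / (2 * 16000000000.0) = 167.2 m/s

167.2 m/s


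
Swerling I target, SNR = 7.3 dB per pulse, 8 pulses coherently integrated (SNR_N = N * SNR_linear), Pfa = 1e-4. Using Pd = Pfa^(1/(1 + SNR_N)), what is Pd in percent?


SNR_lin = 10^(7.3/10) = 5.37032
SNR_N = 8 * 5.37032 = 42.96256
1/(1 + SNR_N) = 1/43.96256 = 0.0227466
Pd = (1e-4)^0.0227466 = 0.81099
Pd = 81.1%

81.1%


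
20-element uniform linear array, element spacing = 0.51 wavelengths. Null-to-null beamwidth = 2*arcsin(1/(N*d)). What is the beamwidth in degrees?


1/(N*d) = 1/(20*0.51) = 0.098039
BW = 2*arcsin(0.098039) = 11.3 degrees

11.3 degrees


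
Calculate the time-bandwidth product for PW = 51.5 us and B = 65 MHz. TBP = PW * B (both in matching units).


TBP = 51.5 * 65 = 3347.5

3347.5


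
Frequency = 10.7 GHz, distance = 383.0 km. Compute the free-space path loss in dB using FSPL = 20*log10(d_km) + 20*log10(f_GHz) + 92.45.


20*log10(383.0) = 51.66
20*log10(10.7) = 20.59
FSPL = 164.7 dB

164.7 dB


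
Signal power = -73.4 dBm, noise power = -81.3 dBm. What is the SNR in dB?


SNR = -73.4 - (-81.3) = 7.9 dB

7.9 dB


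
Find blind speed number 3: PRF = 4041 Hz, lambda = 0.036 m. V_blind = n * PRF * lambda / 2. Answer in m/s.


V_blind = 3 * 4041 * 0.036 / 2 = 218.2 m/s

218.2 m/s


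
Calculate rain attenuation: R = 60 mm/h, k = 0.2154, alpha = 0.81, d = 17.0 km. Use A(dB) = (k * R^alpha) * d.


gamma = 0.2154 * 60^0.81 = 5.936742 dB/km
A = 5.936742 * 17.0 = 100.92 dB

100.92 dB


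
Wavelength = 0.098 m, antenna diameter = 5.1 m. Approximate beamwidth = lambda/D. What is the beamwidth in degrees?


BW_rad = 0.098 / 5.1 = 0.019216
BW_deg = 1.1 degrees

1.1 degrees


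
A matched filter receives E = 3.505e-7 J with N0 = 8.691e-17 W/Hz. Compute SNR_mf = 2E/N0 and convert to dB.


SNR_lin = 2 * 3.505e-7 / 8.691e-17 = 8.066e9
SNR_dB = 10*log10(8.066e9) = 99.1 dB

99.1 dB


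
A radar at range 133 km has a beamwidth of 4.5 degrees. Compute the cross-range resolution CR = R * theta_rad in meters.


BW_rad = 0.078539816
CR = 133000 * 0.078539816 = 10445.8 m

10445.8 m


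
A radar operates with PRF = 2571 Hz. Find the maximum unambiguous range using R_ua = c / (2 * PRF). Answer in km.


R_ua = 3e8 / (2 * 2571) = 58343.1 m = 58.3 km

58.3 km


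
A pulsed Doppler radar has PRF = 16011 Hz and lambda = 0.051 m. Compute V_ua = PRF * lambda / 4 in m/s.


V_ua = 16011 * 0.051 / 4 = 204.1 m/s

204.1 m/s


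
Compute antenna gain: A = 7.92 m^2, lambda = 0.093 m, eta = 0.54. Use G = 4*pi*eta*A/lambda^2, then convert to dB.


G_linear = 4*pi*0.54*7.92/0.093^2 = 6213.88
G_dB = 10*log10(6213.88) = 37.9 dB

37.9 dB


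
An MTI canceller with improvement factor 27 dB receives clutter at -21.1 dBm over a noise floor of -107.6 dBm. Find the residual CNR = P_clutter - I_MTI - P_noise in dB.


CNR = -21.1 - 27 - (-107.6) = 59.5 dB

59.5 dB


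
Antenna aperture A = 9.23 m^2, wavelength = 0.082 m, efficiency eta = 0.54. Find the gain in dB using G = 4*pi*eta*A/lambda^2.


G_linear = 4*pi*0.54*9.23/0.082^2 = 9314.89
G_dB = 10*log10(9314.89) = 39.7 dB

39.7 dB


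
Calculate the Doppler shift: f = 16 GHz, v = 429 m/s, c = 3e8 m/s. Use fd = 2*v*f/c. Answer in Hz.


fd = 2 * 429 * 16000000000.0 / 3e8 = 45760.0 Hz

45760.0 Hz


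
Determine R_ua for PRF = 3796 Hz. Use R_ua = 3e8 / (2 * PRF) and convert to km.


R_ua = 3e8 / (2 * 3796) = 39515.3 m = 39.5 km

39.5 km


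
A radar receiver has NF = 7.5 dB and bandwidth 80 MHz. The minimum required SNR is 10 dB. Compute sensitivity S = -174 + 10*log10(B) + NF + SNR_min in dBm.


10*log10(80000000.0) = 79.03
S = -174 + 79.03 + 7.5 + 10 = -77.5 dBm

-77.5 dBm


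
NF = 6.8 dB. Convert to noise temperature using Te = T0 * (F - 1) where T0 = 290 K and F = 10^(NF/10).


NF_lin = 10^(6.8/10) = 4.786301
Te = 290 * (4.786301 - 1) = 1098.0 K

1098.0 K


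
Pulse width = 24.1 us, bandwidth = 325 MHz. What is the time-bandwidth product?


TBP = 24.1 * 325 = 7832.5

7832.5


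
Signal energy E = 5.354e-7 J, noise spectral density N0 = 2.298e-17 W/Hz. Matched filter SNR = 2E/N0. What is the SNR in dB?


SNR_lin = 2 * 5.354e-7 / 2.298e-17 = 4.66e10
SNR_dB = 10*log10(4.66e10) = 106.7 dB

106.7 dB


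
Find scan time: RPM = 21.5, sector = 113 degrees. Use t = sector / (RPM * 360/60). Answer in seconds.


t = 113 / (21.5 * 360) * 60 = 0.88 s

0.88 s


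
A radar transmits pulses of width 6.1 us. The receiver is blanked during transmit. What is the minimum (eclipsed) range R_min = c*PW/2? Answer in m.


R_min = 3e8 * 6.1e-6 / 2 = 915.0 m

915.0 m


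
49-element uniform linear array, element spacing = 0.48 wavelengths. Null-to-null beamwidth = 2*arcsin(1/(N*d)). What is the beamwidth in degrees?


1/(N*d) = 1/(49*0.48) = 0.042517
BW = 2*arcsin(0.042517) = 4.9 degrees

4.9 degrees


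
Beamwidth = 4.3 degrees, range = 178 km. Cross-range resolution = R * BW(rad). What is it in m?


BW_rad = 0.075049158
CR = 178000 * 0.075049158 = 13358.8 m

13358.8 m


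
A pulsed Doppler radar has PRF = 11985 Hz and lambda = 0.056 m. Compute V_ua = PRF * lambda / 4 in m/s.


V_ua = 11985 * 0.056 / 4 = 167.8 m/s

167.8 m/s


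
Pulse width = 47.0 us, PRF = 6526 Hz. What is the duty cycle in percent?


DC = 47.0e-6 * 6526 * 100 = 30.67%

30.67%


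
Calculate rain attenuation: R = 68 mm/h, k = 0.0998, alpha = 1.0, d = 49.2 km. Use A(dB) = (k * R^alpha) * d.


gamma = 0.0998 * 68^1.0 = 6.7864 dB/km
A = 6.7864 * 49.2 = 333.89 dB

333.89 dB


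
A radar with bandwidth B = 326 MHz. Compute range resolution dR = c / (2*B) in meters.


dR = 3e8 / (2 * 326000000.0) = 0.46 m

0.46 m


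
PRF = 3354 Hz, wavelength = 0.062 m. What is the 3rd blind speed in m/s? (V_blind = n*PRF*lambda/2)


V_blind = 3 * 3354 * 0.062 / 2 = 311.9 m/s

311.9 m/s


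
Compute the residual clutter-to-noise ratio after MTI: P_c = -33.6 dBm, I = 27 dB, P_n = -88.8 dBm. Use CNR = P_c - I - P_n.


CNR = -33.6 - 27 - (-88.8) = 28.2 dB

28.2 dB


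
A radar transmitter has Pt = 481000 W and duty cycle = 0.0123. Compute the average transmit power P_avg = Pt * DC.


P_avg = 481000 * 0.0123 = 5916.3 W

5916.3 W


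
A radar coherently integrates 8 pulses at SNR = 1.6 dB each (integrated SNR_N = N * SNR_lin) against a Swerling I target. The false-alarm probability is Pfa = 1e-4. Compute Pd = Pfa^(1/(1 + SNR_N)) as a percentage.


SNR_lin = 10^(1.6/10) = 1.44544
SNR_N = 8 * 1.44544 = 11.56352
1/(1 + SNR_N) = 1/12.56352 = 0.0795955
Pd = (1e-4)^0.0795955 = 0.48042
Pd = 48.0%

48.0%


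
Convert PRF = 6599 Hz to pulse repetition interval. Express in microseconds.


PRI = 1/6599 = 0.0001515381 s = 151.5 us

151.5 us


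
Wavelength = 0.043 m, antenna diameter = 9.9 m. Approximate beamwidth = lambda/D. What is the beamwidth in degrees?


BW_rad = 0.043 / 9.9 = 0.004343
BW_deg = 0.25 degrees

0.25 degrees


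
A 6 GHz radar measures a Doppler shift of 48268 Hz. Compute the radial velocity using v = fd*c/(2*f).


v = 48268 * 3e8 / (2 * 6000000000.0) = 1206.7 m/s

1206.7 m/s


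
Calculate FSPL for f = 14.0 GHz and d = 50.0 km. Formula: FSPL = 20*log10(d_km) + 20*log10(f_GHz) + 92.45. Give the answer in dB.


20*log10(50.0) = 33.98
20*log10(14.0) = 22.92
FSPL = 149.4 dB

149.4 dB


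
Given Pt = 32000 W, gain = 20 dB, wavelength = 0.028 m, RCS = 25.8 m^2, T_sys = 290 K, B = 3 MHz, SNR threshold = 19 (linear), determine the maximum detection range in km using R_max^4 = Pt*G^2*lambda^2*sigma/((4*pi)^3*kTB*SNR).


G_lin = 10^(20/10) = 100.0
R^4 = 32000 * 100.0^2 * 0.028^2 * 25.8 / ((4*pi)^3 * 1.38e-23 * 290 * 3000000.0 * 19)
R^4 = 1.4299e16 m^4
R_max = (1.4299e16)^(1/4) = 10935.2 m = 10.9 km

10.9 km


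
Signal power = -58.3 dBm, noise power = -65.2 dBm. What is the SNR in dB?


SNR = -58.3 - (-65.2) = 6.9 dB

6.9 dB


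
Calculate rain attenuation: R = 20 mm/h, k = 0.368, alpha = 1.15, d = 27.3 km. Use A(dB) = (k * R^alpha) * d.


gamma = 0.368 * 20^1.15 = 11.535391 dB/km
A = 11.535391 * 27.3 = 314.92 dB

314.92 dB


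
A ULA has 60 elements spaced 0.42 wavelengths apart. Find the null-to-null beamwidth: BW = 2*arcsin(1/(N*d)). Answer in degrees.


1/(N*d) = 1/(60*0.42) = 0.039683
BW = 2*arcsin(0.039683) = 4.5 degrees

4.5 degrees


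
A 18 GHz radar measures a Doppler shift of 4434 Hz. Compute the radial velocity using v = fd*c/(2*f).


v = 4434 * 3e8 / (2 * 18000000000.0) = 37.0 m/s

37.0 m/s


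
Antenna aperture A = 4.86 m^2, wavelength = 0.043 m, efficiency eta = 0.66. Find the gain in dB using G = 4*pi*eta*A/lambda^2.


G_linear = 4*pi*0.66*4.86/0.043^2 = 21799.83
G_dB = 10*log10(21799.83) = 43.4 dB

43.4 dB


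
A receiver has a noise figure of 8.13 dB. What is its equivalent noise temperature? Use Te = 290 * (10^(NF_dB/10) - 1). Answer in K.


NF_lin = 10^(8.13/10) = 6.501297
Te = 290 * (6.501297 - 1) = 1595.4 K

1595.4 K


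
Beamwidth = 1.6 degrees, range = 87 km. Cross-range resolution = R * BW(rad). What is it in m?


BW_rad = 0.027925268
CR = 87000 * 0.027925268 = 2429.5 m

2429.5 m


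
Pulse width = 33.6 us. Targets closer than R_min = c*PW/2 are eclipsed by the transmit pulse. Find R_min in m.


R_min = 3e8 * 33.6e-6 / 2 = 5040.0 m

5040.0 m


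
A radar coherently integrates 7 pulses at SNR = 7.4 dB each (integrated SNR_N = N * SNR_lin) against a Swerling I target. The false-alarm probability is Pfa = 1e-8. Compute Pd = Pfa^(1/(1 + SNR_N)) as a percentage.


SNR_lin = 10^(7.4/10) = 5.49541
SNR_N = 7 * 5.49541 = 38.46787
1/(1 + SNR_N) = 1/39.46787 = 0.0253371
Pd = (1e-8)^0.0253371 = 0.62705
Pd = 62.7%

62.7%


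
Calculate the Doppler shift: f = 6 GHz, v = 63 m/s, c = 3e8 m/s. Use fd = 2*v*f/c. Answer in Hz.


fd = 2 * 63 * 6000000000.0 / 3e8 = 2520.0 Hz

2520.0 Hz


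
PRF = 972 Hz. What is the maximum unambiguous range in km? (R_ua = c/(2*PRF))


R_ua = 3e8 / (2 * 972) = 154321.0 m = 154.3 km

154.3 km


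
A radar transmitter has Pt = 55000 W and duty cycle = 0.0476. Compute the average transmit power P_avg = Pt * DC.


P_avg = 55000 * 0.0476 = 2618.0 W

2618.0 W


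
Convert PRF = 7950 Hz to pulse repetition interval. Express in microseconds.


PRI = 1/7950 = 0.0001257862 s = 125.8 us

125.8 us


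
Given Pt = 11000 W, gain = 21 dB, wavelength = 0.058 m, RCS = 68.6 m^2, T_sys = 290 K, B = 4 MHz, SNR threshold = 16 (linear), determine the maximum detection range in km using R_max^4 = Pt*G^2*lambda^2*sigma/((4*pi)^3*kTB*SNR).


G_lin = 10^(21/10) = 125.892541
R^4 = 11000 * 125.892541^2 * 0.058^2 * 68.6 / ((4*pi)^3 * 1.38e-23 * 290 * 4000000.0 * 16)
R^4 = 7.91564e16 m^4
R_max = (7.91564e16)^(1/4) = 16773.4 m = 16.8 km

16.8 km


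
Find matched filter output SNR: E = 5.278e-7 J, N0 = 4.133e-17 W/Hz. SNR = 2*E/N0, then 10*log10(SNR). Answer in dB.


SNR_lin = 2 * 5.278e-7 / 4.133e-17 = 2.554e10
SNR_dB = 10*log10(2.554e10) = 104.1 dB

104.1 dB


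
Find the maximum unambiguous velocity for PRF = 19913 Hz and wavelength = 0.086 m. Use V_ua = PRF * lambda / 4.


V_ua = 19913 * 0.086 / 4 = 428.1 m/s

428.1 m/s


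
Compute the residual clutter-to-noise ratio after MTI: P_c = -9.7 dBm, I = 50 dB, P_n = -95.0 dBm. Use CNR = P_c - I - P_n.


CNR = -9.7 - 50 - (-95.0) = 35.3 dB

35.3 dB


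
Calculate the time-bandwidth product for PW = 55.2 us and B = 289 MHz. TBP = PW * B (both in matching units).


TBP = 55.2 * 289 = 15952.8

15952.8


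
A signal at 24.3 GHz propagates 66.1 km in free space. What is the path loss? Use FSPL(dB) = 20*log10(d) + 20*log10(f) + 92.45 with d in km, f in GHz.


20*log10(66.1) = 36.4
20*log10(24.3) = 27.71
FSPL = 156.6 dB

156.6 dB


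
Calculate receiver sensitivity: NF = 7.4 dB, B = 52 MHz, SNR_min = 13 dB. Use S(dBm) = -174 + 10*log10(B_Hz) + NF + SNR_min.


10*log10(52000000.0) = 77.16
S = -174 + 77.16 + 7.4 + 13 = -76.4 dBm

-76.4 dBm


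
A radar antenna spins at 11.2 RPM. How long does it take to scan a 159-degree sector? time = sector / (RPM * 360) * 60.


t = 159 / (11.2 * 360) * 60 = 2.37 s

2.37 s


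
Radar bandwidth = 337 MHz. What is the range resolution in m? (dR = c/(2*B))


dR = 3e8 / (2 * 337000000.0) = 0.45 m

0.45 m


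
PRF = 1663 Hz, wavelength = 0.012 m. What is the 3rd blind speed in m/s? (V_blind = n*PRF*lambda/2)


V_blind = 3 * 1663 * 0.012 / 2 = 29.9 m/s

29.9 m/s


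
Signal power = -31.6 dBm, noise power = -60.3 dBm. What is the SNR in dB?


SNR = -31.6 - (-60.3) = 28.7 dB

28.7 dB


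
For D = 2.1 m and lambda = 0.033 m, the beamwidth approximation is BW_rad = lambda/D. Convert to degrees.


BW_rad = 0.033 / 2.1 = 0.015714
BW_deg = 0.9 degrees

0.9 degrees


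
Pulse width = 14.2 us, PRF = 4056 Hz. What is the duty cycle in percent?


DC = 14.2e-6 * 4056 * 100 = 5.76%

5.76%


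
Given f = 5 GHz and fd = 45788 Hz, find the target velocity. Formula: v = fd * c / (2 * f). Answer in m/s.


v = 45788 * 3e8 / (2 * 5000000000.0) = 1373.6 m/s

1373.6 m/s


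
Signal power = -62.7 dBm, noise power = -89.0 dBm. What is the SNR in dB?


SNR = -62.7 - (-89.0) = 26.3 dB

26.3 dB


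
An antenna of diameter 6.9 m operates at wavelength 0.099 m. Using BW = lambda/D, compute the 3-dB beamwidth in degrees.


BW_rad = 0.099 / 6.9 = 0.014348
BW_deg = 0.82 degrees

0.82 degrees


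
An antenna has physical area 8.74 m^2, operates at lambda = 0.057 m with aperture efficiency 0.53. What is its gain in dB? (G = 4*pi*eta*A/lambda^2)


G_linear = 4*pi*0.53*8.74/0.057^2 = 17916.26
G_dB = 10*log10(17916.26) = 42.5 dB

42.5 dB


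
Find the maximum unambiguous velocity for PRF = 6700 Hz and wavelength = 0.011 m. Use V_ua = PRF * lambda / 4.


V_ua = 6700 * 0.011 / 4 = 18.4 m/s

18.4 m/s


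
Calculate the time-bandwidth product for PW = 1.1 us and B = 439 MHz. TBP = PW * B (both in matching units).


TBP = 1.1 * 439 = 482.9

482.9


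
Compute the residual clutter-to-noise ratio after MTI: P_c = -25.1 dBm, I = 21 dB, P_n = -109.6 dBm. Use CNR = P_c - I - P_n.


CNR = -25.1 - 21 - (-109.6) = 63.5 dB

63.5 dB


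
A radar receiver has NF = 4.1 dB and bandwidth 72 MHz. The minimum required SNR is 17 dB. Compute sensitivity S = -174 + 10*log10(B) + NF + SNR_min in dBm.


10*log10(72000000.0) = 78.57
S = -174 + 78.57 + 4.1 + 17 = -74.3 dBm

-74.3 dBm


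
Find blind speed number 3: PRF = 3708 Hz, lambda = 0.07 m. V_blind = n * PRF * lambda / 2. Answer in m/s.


V_blind = 3 * 3708 * 0.07 / 2 = 389.3 m/s

389.3 m/s


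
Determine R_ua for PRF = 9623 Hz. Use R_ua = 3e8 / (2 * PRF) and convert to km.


R_ua = 3e8 / (2 * 9623) = 15587.7 m = 15.6 km

15.6 km


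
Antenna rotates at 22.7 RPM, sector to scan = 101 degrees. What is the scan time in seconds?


t = 101 / (22.7 * 360) * 60 = 0.74 s

0.74 s


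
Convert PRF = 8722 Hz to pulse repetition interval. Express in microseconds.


PRI = 1/8722 = 0.0001146526 s = 114.7 us

114.7 us


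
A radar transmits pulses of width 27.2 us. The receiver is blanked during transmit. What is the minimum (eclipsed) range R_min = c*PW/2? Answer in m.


R_min = 3e8 * 27.2e-6 / 2 = 4080.0 m

4080.0 m


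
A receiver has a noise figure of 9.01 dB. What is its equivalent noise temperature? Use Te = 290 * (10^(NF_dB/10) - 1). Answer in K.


NF_lin = 10^(9.01/10) = 7.961594
Te = 290 * (7.961594 - 1) = 2018.9 K

2018.9 K


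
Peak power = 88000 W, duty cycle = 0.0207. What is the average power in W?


P_avg = 88000 * 0.0207 = 1821.6 W

1821.6 W


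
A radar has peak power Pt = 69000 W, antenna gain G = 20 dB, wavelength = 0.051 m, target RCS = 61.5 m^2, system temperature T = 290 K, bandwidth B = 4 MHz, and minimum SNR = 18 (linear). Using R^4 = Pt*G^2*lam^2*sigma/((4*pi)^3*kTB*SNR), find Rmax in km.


G_lin = 10^(20/10) = 100.0
R^4 = 69000 * 100.0^2 * 0.051^2 * 61.5 / ((4*pi)^3 * 1.38e-23 * 290 * 4000000.0 * 18)
R^4 = 1.9303e17 m^4
R_max = (1.9303e17)^(1/4) = 20960.7 m = 21.0 km

21.0 km


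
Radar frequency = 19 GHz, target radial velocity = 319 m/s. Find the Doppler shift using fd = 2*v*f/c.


fd = 2 * 319 * 19000000000.0 / 3e8 = 40406.7 Hz

40406.7 Hz


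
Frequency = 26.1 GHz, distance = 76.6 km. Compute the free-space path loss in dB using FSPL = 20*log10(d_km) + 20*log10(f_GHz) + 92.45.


20*log10(76.6) = 37.68
20*log10(26.1) = 28.33
FSPL = 158.5 dB

158.5 dB


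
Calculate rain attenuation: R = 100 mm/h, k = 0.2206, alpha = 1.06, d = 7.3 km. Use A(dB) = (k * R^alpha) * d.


gamma = 0.2206 * 100^1.06 = 29.080744 dB/km
A = 29.080744 * 7.3 = 212.29 dB

212.29 dB


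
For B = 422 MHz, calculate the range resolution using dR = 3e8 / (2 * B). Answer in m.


dR = 3e8 / (2 * 422000000.0) = 0.36 m

0.36 m


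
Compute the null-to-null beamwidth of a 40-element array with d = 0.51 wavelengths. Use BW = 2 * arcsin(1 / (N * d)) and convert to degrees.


1/(N*d) = 1/(40*0.51) = 0.04902
BW = 2*arcsin(0.04902) = 5.6 degrees

5.6 degrees


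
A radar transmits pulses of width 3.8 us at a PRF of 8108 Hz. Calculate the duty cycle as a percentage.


DC = 3.8e-6 * 8108 * 100 = 3.08%

3.08%


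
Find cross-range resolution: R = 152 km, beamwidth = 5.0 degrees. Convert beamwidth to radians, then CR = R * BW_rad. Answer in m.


BW_rad = 0.087266463
CR = 152000 * 0.087266463 = 13264.5 m

13264.5 m


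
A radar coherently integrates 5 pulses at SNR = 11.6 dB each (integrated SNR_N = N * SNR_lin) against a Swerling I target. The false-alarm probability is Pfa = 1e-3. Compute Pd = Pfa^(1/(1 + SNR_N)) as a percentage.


SNR_lin = 10^(11.6/10) = 14.4544
SNR_N = 5 * 14.4544 = 72.272
1/(1 + SNR_N) = 1/73.272 = 0.0136478
Pd = (1e-3)^0.0136478 = 0.91003
Pd = 91.0%

91.0%


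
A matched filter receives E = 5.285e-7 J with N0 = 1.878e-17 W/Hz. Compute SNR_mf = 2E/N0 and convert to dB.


SNR_lin = 2 * 5.285e-7 / 1.878e-17 = 5.628e10
SNR_dB = 10*log10(5.628e10) = 107.5 dB

107.5 dB


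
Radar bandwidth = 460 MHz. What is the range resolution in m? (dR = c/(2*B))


dR = 3e8 / (2 * 460000000.0) = 0.33 m

0.33 m


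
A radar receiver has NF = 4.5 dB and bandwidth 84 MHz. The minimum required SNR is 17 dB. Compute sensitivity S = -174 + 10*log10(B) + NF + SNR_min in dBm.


10*log10(84000000.0) = 79.24
S = -174 + 79.24 + 4.5 + 17 = -73.3 dBm

-73.3 dBm


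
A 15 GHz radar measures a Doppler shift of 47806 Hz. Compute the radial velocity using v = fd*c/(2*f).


v = 47806 * 3e8 / (2 * 15000000000.0) = 478.1 m/s

478.1 m/s


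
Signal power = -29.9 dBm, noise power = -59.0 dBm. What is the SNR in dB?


SNR = -29.9 - (-59.0) = 29.1 dB

29.1 dB


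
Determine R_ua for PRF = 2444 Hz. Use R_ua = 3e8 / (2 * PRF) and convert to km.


R_ua = 3e8 / (2 * 2444) = 61374.8 m = 61.4 km

61.4 km


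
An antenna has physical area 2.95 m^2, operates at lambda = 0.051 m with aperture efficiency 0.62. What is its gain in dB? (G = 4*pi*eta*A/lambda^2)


G_linear = 4*pi*0.62*2.95/0.051^2 = 8836.56
G_dB = 10*log10(8836.56) = 39.5 dB

39.5 dB


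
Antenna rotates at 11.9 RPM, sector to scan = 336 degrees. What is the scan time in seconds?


t = 336 / (11.9 * 360) * 60 = 4.71 s

4.71 s


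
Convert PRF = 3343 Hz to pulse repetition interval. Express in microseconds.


PRI = 1/3343 = 0.0002991325 s = 299.1 us

299.1 us


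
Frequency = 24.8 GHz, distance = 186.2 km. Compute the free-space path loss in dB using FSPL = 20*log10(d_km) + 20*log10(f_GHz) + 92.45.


20*log10(186.2) = 45.4
20*log10(24.8) = 27.89
FSPL = 165.7 dB

165.7 dB


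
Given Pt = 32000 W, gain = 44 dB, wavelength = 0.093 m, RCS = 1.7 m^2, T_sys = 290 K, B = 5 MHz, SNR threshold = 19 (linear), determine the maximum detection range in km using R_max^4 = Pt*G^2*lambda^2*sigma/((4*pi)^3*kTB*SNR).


G_lin = 10^(44/10) = 25118.864315
R^4 = 32000 * 25118.864315^2 * 0.093^2 * 1.7 / ((4*pi)^3 * 1.38e-23 * 290 * 5000000.0 * 19)
R^4 = 3.93491e20 m^4
R_max = (3.93491e20)^(1/4) = 140842.5 m = 140.8 km

140.8 km


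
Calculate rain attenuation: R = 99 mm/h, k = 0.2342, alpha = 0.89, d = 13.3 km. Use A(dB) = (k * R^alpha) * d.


gamma = 0.2342 * 99^0.89 = 13.98628 dB/km
A = 13.98628 * 13.3 = 186.02 dB

186.02 dB


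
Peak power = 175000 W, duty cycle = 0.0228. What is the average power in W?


P_avg = 175000 * 0.0228 = 3990.0 W

3990.0 W


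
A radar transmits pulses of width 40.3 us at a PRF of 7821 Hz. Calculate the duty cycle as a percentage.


DC = 40.3e-6 * 7821 * 100 = 31.52%

31.52%


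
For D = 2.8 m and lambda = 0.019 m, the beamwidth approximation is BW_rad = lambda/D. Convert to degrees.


BW_rad = 0.019 / 2.8 = 0.006786
BW_deg = 0.39 degrees

0.39 degrees


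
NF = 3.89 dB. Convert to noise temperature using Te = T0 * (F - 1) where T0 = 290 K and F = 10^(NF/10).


NF_lin = 10^(3.89/10) = 2.449063
Te = 290 * (2.449063 - 1) = 420.2 K

420.2 K


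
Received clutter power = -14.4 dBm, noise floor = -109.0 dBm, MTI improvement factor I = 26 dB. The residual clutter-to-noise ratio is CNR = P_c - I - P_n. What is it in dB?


CNR = -14.4 - 26 - (-109.0) = 68.6 dB

68.6 dB


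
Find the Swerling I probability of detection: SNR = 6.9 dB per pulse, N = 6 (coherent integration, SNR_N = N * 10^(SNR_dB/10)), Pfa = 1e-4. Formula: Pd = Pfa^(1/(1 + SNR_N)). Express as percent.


SNR_lin = 10^(6.9/10) = 4.89779
SNR_N = 6 * 4.89779 = 29.38674
1/(1 + SNR_N) = 1/30.38674 = 0.0329091
Pd = (1e-4)^0.0329091 = 0.73852
Pd = 73.9%

73.9%


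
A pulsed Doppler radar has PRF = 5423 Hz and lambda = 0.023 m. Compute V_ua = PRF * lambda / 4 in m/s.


V_ua = 5423 * 0.023 / 4 = 31.2 m/s

31.2 m/s


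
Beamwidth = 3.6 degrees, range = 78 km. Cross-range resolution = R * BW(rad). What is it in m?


BW_rad = 0.062831853
CR = 78000 * 0.062831853 = 4900.9 m

4900.9 m


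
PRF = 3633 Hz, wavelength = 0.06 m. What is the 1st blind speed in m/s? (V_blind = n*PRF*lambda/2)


V_blind = 1 * 3633 * 0.06 / 2 = 109.0 m/s

109.0 m/s


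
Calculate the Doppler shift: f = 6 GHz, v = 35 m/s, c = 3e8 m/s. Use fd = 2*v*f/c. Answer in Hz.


fd = 2 * 35 * 6000000000.0 / 3e8 = 1400.0 Hz

1400.0 Hz


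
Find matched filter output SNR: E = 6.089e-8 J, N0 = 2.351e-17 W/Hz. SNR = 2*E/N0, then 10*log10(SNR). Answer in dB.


SNR_lin = 2 * 6.089e-8 / 2.351e-17 = 5.18e9
SNR_dB = 10*log10(5.18e9) = 97.1 dB

97.1 dB


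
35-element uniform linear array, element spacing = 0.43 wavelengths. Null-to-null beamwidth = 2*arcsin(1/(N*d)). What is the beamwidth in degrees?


1/(N*d) = 1/(35*0.43) = 0.066445
BW = 2*arcsin(0.066445) = 7.6 degrees

7.6 degrees


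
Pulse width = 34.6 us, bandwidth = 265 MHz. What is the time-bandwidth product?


TBP = 34.6 * 265 = 9169.0

9169.0


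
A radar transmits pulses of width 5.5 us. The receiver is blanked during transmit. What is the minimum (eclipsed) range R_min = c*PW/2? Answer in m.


R_min = 3e8 * 5.5e-6 / 2 = 825.0 m

825.0 m


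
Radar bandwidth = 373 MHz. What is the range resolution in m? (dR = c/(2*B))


dR = 3e8 / (2 * 373000000.0) = 0.4 m

0.4 m


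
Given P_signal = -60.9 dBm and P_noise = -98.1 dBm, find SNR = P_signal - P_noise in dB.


SNR = -60.9 - (-98.1) = 37.2 dB

37.2 dB


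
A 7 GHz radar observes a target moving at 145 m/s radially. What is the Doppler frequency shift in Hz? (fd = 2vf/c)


fd = 2 * 145 * 7000000000.0 / 3e8 = 6766.7 Hz

6766.7 Hz


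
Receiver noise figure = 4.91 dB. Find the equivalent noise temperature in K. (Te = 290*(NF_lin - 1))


NF_lin = 10^(4.91/10) = 3.097419
Te = 290 * (3.097419 - 1) = 608.3 K

608.3 K


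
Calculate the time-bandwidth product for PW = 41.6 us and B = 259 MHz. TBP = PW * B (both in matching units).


TBP = 41.6 * 259 = 10774.4

10774.4


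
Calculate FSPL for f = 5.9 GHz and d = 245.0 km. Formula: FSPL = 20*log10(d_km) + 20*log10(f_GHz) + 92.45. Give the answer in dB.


20*log10(245.0) = 47.78
20*log10(5.9) = 15.42
FSPL = 155.7 dB

155.7 dB


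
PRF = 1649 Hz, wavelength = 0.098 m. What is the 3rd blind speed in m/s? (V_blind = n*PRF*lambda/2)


V_blind = 3 * 1649 * 0.098 / 2 = 242.4 m/s

242.4 m/s


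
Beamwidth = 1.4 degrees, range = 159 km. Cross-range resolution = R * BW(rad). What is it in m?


BW_rad = 0.02443461
CR = 159000 * 0.02443461 = 3885.1 m

3885.1 m


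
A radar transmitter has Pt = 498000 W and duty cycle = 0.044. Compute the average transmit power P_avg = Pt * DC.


P_avg = 498000 * 0.044 = 21912.0 W

21912.0 W


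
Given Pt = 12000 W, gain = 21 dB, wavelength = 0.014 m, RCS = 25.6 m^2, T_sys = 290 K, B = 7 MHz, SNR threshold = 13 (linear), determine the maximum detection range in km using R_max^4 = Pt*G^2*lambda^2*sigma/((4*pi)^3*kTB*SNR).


G_lin = 10^(21/10) = 125.892541
R^4 = 12000 * 125.892541^2 * 0.014^2 * 25.6 / ((4*pi)^3 * 1.38e-23 * 290 * 7000000.0 * 13)
R^4 = 1.32047e15 m^4
R_max = (1.32047e15)^(1/4) = 6028.1 m = 6.0 km

6.0 km


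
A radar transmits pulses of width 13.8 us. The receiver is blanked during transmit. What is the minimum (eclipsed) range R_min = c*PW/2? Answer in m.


R_min = 3e8 * 13.8e-6 / 2 = 2070.0 m

2070.0 m


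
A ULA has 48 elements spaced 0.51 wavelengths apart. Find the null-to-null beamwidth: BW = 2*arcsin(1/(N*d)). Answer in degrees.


1/(N*d) = 1/(48*0.51) = 0.04085
BW = 2*arcsin(0.04085) = 4.7 degrees

4.7 degrees


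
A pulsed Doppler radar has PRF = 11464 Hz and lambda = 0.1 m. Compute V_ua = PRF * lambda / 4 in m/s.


V_ua = 11464 * 0.1 / 4 = 286.6 m/s

286.6 m/s


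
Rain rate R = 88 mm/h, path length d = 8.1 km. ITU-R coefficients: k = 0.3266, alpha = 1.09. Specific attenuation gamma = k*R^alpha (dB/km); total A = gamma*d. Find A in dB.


gamma = 0.3266 * 88^1.09 = 43.00335 dB/km
A = 43.00335 * 8.1 = 348.33 dB

348.33 dB


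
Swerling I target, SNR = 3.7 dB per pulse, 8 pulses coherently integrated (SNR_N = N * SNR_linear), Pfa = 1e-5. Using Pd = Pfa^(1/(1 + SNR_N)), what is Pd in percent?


SNR_lin = 10^(3.7/10) = 2.34423
SNR_N = 8 * 2.34423 = 18.75384
1/(1 + SNR_N) = 1/19.75384 = 0.0506231
Pd = (1e-5)^0.0506231 = 0.55832
Pd = 55.8%

55.8%


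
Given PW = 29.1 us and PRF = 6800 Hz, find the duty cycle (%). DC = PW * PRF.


DC = 29.1e-6 * 6800 * 100 = 19.79%

19.79%


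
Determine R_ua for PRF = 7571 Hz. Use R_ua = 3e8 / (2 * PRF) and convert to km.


R_ua = 3e8 / (2 * 7571) = 19812.4 m = 19.8 km

19.8 km


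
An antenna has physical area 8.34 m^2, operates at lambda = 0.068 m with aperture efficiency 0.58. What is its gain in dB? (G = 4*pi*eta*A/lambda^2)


G_linear = 4*pi*0.58*8.34/0.068^2 = 13145.77
G_dB = 10*log10(13145.77) = 41.2 dB

41.2 dB


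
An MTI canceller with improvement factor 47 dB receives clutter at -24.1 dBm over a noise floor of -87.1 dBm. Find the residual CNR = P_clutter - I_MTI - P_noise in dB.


CNR = -24.1 - 47 - (-87.1) = 16.0 dB

16.0 dB


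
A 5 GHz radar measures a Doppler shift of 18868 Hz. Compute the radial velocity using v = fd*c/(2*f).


v = 18868 * 3e8 / (2 * 5000000000.0) = 566.0 m/s

566.0 m/s


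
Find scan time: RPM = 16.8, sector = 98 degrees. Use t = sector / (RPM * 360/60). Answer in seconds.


t = 98 / (16.8 * 360) * 60 = 0.97 s

0.97 s


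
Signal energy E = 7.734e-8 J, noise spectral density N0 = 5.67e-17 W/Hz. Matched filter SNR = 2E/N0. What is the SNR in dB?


SNR_lin = 2 * 7.734e-8 / 5.67e-17 = 2.728e9
SNR_dB = 10*log10(2.728e9) = 94.4 dB

94.4 dB
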